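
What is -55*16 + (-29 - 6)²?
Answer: 345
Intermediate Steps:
-55*16 + (-29 - 6)² = -880 + (-35)² = -880 + 1225 = 345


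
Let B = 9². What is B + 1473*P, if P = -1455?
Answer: -2143134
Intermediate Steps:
B = 81
B + 1473*P = 81 + 1473*(-1455) = 81 - 2143215 = -2143134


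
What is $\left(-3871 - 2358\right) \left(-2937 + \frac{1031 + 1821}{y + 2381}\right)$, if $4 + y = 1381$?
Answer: $\frac{34366620113}{1879} \approx 1.829 \cdot 10^{7}$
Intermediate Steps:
$y = 1377$ ($y = -4 + 1381 = 1377$)
$\left(-3871 - 2358\right) \left(-2937 + \frac{1031 + 1821}{y + 2381}\right) = \left(-3871 - 2358\right) \left(-2937 + \frac{1031 + 1821}{1377 + 2381}\right) = - 6229 \left(-2937 + \frac{2852}{3758}\right) = - 6229 \left(-2937 + 2852 \cdot \frac{1}{3758}\right) = - 6229 \left(-2937 + \frac{1426}{1879}\right) = \left(-6229\right) \left(- \frac{5517197}{1879}\right) = \frac{34366620113}{1879}$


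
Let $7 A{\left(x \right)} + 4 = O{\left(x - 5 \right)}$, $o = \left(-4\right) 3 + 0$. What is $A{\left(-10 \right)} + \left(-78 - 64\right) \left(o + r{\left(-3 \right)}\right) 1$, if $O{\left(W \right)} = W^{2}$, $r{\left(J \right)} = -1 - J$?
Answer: $\frac{10161}{7} \approx 1451.6$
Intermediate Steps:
$o = -12$ ($o = -12 + 0 = -12$)
$A{\left(x \right)} = - \frac{4}{7} + \frac{\left(-5 + x\right)^{2}}{7}$ ($A{\left(x \right)} = - \frac{4}{7} + \frac{\left(x - 5\right)^{2}}{7} = - \frac{4}{7} + \frac{\left(-5 + x\right)^{2}}{7}$)
$A{\left(-10 \right)} + \left(-78 - 64\right) \left(o + r{\left(-3 \right)}\right) 1 = \left(- \frac{4}{7} + \frac{\left(-5 - 10\right)^{2}}{7}\right) + \left(-78 - 64\right) \left(-12 - -2\right) 1 = \left(- \frac{4}{7} + \frac{\left(-15\right)^{2}}{7}\right) + - 142 \left(-12 + \left(-1 + 3\right)\right) 1 = \left(- \frac{4}{7} + \frac{1}{7} \cdot 225\right) + - 142 \left(-12 + 2\right) 1 = \left(- \frac{4}{7} + \frac{225}{7}\right) + \left(-142\right) \left(-10\right) 1 = \frac{221}{7} + 1420 \cdot 1 = \frac{221}{7} + 1420 = \frac{10161}{7}$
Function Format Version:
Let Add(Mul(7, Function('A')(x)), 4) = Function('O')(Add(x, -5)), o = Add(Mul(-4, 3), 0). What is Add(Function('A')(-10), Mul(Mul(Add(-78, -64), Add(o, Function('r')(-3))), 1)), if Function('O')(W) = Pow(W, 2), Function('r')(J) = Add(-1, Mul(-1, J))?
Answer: Rational(10161, 7) ≈ 1451.6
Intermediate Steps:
o = -12 (o = Add(-12, 0) = -12)
Function('A')(x) = Add(Rational(-4, 7), Mul(Rational(1, 7), Pow(Add(-5, x), 2))) (Function('A')(x) = Add(Rational(-4, 7), Mul(Rational(1, 7), Pow(Add(x, -5), 2))) = Add(Rational(-4, 7), Mul(Rational(1, 7), Pow(Add(-5, x), 2))))
Add(Function('A')(-10), Mul(Mul(Add(-78, -64), Add(o, Function('r')(-3))), 1)) = Add(Add(Rational(-4, 7), Mul(Rational(1, 7), Pow(Add(-5, -10), 2))), Mul(Mul(Add(-78, -64), Add(-12, Add(-1, Mul(-1, -3)))), 1)) = Add(Add(Rational(-4, 7), Mul(Rational(1, 7), Pow(-15, 2))), Mul(Mul(-142, Add(-12, Add(-1, 3))), 1)) = Add(Add(Rational(-4, 7), Mul(Rational(1, 7), 225)), Mul(Mul(-142, Add(-12, 2)), 1)) = Add(Add(Rational(-4, 7), Rational(225, 7)), Mul(Mul(-142, -10), 1)) = Add(Rational(221, 7), Mul(1420, 1)) = Add(Rational(221, 7), 1420) = Rational(10161, 7)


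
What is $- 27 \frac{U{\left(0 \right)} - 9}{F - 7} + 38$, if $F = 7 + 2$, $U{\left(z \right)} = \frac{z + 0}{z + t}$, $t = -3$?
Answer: $\frac{319}{2} \approx 159.5$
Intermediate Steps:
$U{\left(z \right)} = \frac{z}{-3 + z}$ ($U{\left(z \right)} = \frac{z + 0}{z - 3} = \frac{z}{-3 + z}$)
$F = 9$
$- 27 \frac{U{\left(0 \right)} - 9}{F - 7} + 38 = - 27 \frac{\frac{0}{-3 + 0} - 9}{9 - 7} + 38 = - 27 \frac{\frac{0}{-3} - 9}{2} + 38 = - 27 \left(0 \left(- \frac{1}{3}\right) - 9\right) \frac{1}{2} + 38 = - 27 \left(0 - 9\right) \frac{1}{2} + 38 = - 27 \left(\left(-9\right) \frac{1}{2}\right) + 38 = \left(-27\right) \left(- \frac{9}{2}\right) + 38 = \frac{243}{2} + 38 = \frac{319}{2}$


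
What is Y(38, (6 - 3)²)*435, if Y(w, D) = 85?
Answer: 36975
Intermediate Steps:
Y(38, (6 - 3)²)*435 = 85*435 = 36975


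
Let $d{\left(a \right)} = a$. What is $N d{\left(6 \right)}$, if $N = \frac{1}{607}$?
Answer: $\frac{6}{607} \approx 0.0098847$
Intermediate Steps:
$N = \frac{1}{607} \approx 0.0016474$
$N d{\left(6 \right)} = \frac{1}{607} \cdot 6 = \frac{6}{607}$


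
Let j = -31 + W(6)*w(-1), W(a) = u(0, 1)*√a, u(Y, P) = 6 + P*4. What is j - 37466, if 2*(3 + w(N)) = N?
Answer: -37497 - 35*√6 ≈ -37583.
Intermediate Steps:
w(N) = -3 + N/2
u(Y, P) = 6 + 4*P
W(a) = 10*√a (W(a) = (6 + 4*1)*√a = (6 + 4)*√a = 10*√a)
j = -31 - 35*√6 (j = -31 + (10*√6)*(-3 + (½)*(-1)) = -31 + (10*√6)*(-3 - ½) = -31 + (10*√6)*(-7/2) = -31 - 35*√6 ≈ -116.73)
j - 37466 = (-31 - 35*√6) - 37466 = -37497 - 35*√6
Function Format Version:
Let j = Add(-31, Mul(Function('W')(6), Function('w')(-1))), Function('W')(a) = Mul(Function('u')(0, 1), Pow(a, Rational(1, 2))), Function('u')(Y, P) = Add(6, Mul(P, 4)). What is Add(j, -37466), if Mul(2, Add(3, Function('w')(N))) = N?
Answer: Add(-37497, Mul(-35, Pow(6, Rational(1, 2)))) ≈ -37583.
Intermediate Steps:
Function('w')(N) = Add(-3, Mul(Rational(1, 2), N))
Function('u')(Y, P) = Add(6, Mul(4, P))
Function('W')(a) = Mul(10, Pow(a, Rational(1, 2))) (Function('W')(a) = Mul(Add(6, Mul(4, 1)), Pow(a, Rational(1, 2))) = Mul(Add(6, 4), Pow(a, Rational(1, 2))) = Mul(10, Pow(a, Rational(1, 2))))
j = Add(-31, Mul(-35, Pow(6, Rational(1, 2)))) (j = Add(-31, Mul(Mul(10, Pow(6, Rational(1, 2))), Add(-3, Mul(Rational(1, 2), -1)))) = Add(-31, Mul(Mul(10, Pow(6, Rational(1, 2))), Add(-3, Rational(-1, 2)))) = Add(-31, Mul(Mul(10, Pow(6, Rational(1, 2))), Rational(-7, 2))) = Add(-31, Mul(-35, Pow(6, Rational(1, 2)))) ≈ -116.73)
Add(j, -37466) = Add(Add(-31, Mul(-35, Pow(6, Rational(1, 2)))), -37466) = Add(-37497, Mul(-35, Pow(6, Rational(1, 2))))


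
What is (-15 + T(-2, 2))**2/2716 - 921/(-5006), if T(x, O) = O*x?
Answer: 2154301/6798148 ≈ 0.31690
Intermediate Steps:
(-15 + T(-2, 2))**2/2716 - 921/(-5006) = (-15 + 2*(-2))**2/2716 - 921/(-5006) = (-15 - 4)**2*(1/2716) - 921*(-1/5006) = (-19)**2*(1/2716) + 921/5006 = 361*(1/2716) + 921/5006 = 361/2716 + 921/5006 = 2154301/6798148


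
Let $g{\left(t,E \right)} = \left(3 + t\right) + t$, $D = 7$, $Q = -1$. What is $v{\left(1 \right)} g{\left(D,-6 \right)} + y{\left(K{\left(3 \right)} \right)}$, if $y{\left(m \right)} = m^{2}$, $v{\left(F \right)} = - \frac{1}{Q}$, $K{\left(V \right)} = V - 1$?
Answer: $21$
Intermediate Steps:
$K{\left(V \right)} = -1 + V$ ($K{\left(V \right)} = V - 1 = -1 + V$)
$v{\left(F \right)} = 1$ ($v{\left(F \right)} = - \frac{1}{-1} = \left(-1\right) \left(-1\right) = 1$)
$g{\left(t,E \right)} = 3 + 2 t$
$v{\left(1 \right)} g{\left(D,-6 \right)} + y{\left(K{\left(3 \right)} \right)} = 1 \left(3 + 2 \cdot 7\right) + \left(-1 + 3\right)^{2} = 1 \left(3 + 14\right) + 2^{2} = 1 \cdot 17 + 4 = 17 + 4 = 21$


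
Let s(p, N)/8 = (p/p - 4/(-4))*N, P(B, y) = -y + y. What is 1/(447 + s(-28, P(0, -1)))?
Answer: 1/447 ≈ 0.0022371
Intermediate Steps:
P(B, y) = 0
s(p, N) = 16*N (s(p, N) = 8*((p/p - 4/(-4))*N) = 8*((1 - 4*(-¼))*N) = 8*((1 + 1)*N) = 8*(2*N) = 16*N)
1/(447 + s(-28, P(0, -1))) = 1/(447 + 16*0) = 1/(447 + 0) = 1/447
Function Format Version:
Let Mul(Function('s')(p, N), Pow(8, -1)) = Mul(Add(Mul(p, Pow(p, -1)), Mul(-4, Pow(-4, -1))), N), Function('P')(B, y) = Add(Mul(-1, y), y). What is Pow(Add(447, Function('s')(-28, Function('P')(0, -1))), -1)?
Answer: Rational(1, 447) ≈ 0.0022371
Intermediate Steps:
Function('P')(B, y) = 0
Function('s')(p, N) = Mul(16, N) (Function('s')(p, N) = Mul(8, Mul(Add(Mul(p, Pow(p, -1)), Mul(-4, Pow(-4, -1))), N)) = Mul(8, Mul(Add(1, Mul(-4, Rational(-1, 4))), N)) = Mul(8, Mul(Add(1, 1), N)) = Mul(8, Mul(2, N)) = Mul(16, N))
Pow(Add(447, Function('s')(-28, Function('P')(0, -1))), -1) = Pow(Add(447, Mul(16, 0)), -1) = Pow(Add(447, 0), -1) = Pow(447, -1) = Rational(1, 447)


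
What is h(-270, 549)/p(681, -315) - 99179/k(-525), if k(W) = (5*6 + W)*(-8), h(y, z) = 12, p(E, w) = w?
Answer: -695309/27720 ≈ -25.083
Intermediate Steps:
k(W) = -240 - 8*W (k(W) = (30 + W)*(-8) = -240 - 8*W)
h(-270, 549)/p(681, -315) - 99179/k(-525) = 12/(-315) - 99179/(-240 - 8*(-525)) = 12*(-1/315) - 99179/(-240 + 4200) = -4/105 - 99179/3960 = -695309/27720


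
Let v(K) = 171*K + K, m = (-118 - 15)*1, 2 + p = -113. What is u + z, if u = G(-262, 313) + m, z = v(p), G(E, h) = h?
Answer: -19600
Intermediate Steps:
p = -115 (p = -2 - 113 = -115)
m = -133 (m = -133*1 = -133)
v(K) = 172*K
z = -19780 (z = 172*(-115) = -19780)
u = 180 (u = 313 - 133 = 180)
u + z = 180 - 19780 = -19600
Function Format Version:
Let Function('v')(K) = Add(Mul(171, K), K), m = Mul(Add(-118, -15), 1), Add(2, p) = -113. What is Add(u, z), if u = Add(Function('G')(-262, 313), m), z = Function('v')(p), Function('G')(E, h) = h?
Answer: -19600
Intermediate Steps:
p = -115 (p = Add(-2, -113) = -115)
m = -133 (m = Mul(-133, 1) = -133)
Function('v')(K) = Mul(172, K)
z = -19780 (z = Mul(172, -115) = -19780)
u = 180 (u = Add(313, -133) = 180)
Add(u, z) = Add(180, -19780) = -19600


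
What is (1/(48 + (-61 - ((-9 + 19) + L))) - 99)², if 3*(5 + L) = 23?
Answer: 58155876/5929 ≈ 9808.7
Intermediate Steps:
L = 8/3 (L = -5 + (⅓)*23 = -5 + 23/3 = 8/3 ≈ 2.6667)
(1/(48 + (-61 - ((-9 + 19) + L))) - 99)² = (1/(48 + (-61 - ((-9 + 19) + 8/3))) - 99)² = (1/(48 + (-61 - (10 + 8/3))) - 99)² = (1/(48 + (-61 - 1*38/3)) - 99)² = (1/(48 + (-61 - 38/3)) - 99)² = (1/(48 - 221/3) - 99)² = (1/(-77/3) - 99)² = (-3/77 - 99)² = (-7626/77)² = 58155876/5929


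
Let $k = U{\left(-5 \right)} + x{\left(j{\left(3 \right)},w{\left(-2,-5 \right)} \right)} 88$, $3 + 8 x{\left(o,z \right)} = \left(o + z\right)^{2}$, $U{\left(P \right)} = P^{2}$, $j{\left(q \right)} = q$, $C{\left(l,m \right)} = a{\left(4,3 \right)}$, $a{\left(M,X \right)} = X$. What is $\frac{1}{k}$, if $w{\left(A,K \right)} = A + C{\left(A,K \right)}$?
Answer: $\frac{1}{168} \approx 0.0059524$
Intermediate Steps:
$C{\left(l,m \right)} = 3$
$w{\left(A,K \right)} = 3 + A$ ($w{\left(A,K \right)} = A + 3 = 3 + A$)
$x{\left(o,z \right)} = - \frac{3}{8} + \frac{\left(o + z\right)^{2}}{8}$
$k = 168$ ($k = \left(-5\right)^{2} + \left(- \frac{3}{8} + \frac{\left(3 + \left(3 - 2\right)\right)^{2}}{8}\right) 88 = 25 + \left(- \frac{3}{8} + \frac{\left(3 + 1\right)^{2}}{8}\right) 88 = 25 + \left(- \frac{3}{8} + \frac{4^{2}}{8}\right) 88 = 25 + \left(- \frac{3}{8} + \frac{1}{8} \cdot 16\right) 88 = 25 + \left(- \frac{3}{8} + 2\right) 88 = 25 + \frac{13}{8} \cdot 88 = 25 + 143 = 168$)
$\frac{1}{k} = \frac{1}{168}$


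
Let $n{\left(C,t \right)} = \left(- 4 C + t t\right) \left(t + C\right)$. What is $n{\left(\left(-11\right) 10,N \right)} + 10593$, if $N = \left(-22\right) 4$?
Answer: $-1609839$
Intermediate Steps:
$N = -88$
$n{\left(C,t \right)} = \left(C + t\right) \left(t^{2} - 4 C\right)$ ($n{\left(C,t \right)} = \left(- 4 C + t^{2}\right) \left(C + t\right) = \left(t^{2} - 4 C\right) \left(C + t\right) = \left(C + t\right) \left(t^{2} - 4 C\right)$)
$n{\left(\left(-11\right) 10,N \right)} + 10593 = \left(\left(-88\right)^{3} - 4 \left(\left(-11\right) 10\right)^{2} + \left(-11\right) 10 \left(-88\right)^{2} - 4 \left(\left(-11\right) 10\right) \left(-88\right)\right) + 10593 = \left(-681472 - 4 \left(-110\right)^{2} - 851840 - \left(-440\right) \left(-88\right)\right) + 10593 = \left(-681472 - 48400 - 851840 - 38720\right) + 10593 = -1620432 + 10593 = -1609839$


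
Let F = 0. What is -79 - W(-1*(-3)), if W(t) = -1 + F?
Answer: -78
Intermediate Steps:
W(t) = -1 (W(t) = -1 + 0 = -1)
-79 - W(-1*(-3)) = -79 - 1*(-1) = -79 + 1 = -78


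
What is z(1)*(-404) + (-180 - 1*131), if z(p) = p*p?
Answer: -715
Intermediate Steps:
z(p) = p**2
z(1)*(-404) + (-180 - 1*131) = 1**2*(-404) + (-180 - 1*131) = 1*(-404) + (-180 - 131) = -404 - 311 = -715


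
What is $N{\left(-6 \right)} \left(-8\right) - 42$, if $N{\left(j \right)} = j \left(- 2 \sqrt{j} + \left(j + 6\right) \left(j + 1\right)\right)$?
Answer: $-42 - 96 i \sqrt{6} \approx -42.0 - 235.15 i$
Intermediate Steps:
$N{\left(j \right)} = j \left(- 2 \sqrt{j} + \left(1 + j\right) \left(6 + j\right)\right)$ ($N{\left(j \right)} = j \left(- 2 \sqrt{j} + \left(6 + j\right) \left(1 + j\right)\right) = j \left(- 2 \sqrt{j} + \left(1 + j\right) \left(6 + j\right)\right)$)
$N{\left(-6 \right)} \left(-8\right) - 42 = \left(\left(-6\right)^{3} - 2 \left(-6\right)^{\frac{3}{2}} + 6 \left(-6\right) + 7 \left(-6\right)^{2}\right) \left(-8\right) - 42 = \left(-216 - 2 \left(- 6 i \sqrt{6}\right) - 36 + 7 \cdot 36\right) \left(-8\right) - 42 = \left(-216 + 12 i \sqrt{6} - 36 + 252\right) \left(-8\right) - 42 = 12 i \sqrt{6} \left(-8\right) - 42 = - 96 i \sqrt{6} - 42 = -42 - 96 i \sqrt{6}$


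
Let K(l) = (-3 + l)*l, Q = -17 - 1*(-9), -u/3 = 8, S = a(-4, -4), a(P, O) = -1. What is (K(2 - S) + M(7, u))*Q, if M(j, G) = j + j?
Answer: -112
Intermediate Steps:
S = -1
u = -24 (u = -3*8 = -24)
M(j, G) = 2*j
Q = -8 (Q = -17 + 9 = -8)
K(l) = l*(-3 + l)
(K(2 - S) + M(7, u))*Q = ((2 - 1*(-1))*(-3 + (2 - 1*(-1))) + 2*7)*(-8) = ((2 + 1)*(-3 + (2 + 1)) + 14)*(-8) = (3*(-3 + 3) + 14)*(-8) = (3*0 + 14)*(-8) = (0 + 14)*(-8) = 14*(-8) = -112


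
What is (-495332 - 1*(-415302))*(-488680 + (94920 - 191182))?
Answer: 46812908260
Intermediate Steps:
(-495332 - 1*(-415302))*(-488680 + (94920 - 191182)) = (-495332 + 415302)*(-488680 - 96262) = -80030*(-584942) = 46812908260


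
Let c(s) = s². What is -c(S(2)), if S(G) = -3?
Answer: -9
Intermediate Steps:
-c(S(2)) = -1*(-3)² = -1*9 = -9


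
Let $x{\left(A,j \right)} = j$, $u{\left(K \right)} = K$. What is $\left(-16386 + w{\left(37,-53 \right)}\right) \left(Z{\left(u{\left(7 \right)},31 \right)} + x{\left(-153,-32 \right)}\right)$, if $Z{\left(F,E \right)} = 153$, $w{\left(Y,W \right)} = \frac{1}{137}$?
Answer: $- \frac{271630601}{137} \approx -1.9827 \cdot 10^{6}$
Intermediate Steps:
$w{\left(Y,W \right)} = \frac{1}{137}$
$\left(-16386 + w{\left(37,-53 \right)}\right) \left(Z{\left(u{\left(7 \right)},31 \right)} + x{\left(-153,-32 \right)}\right) = \left(-16386 + \frac{1}{137}\right) \left(153 - 32\right) = \left(- \frac{2244881}{137}\right) 121 = - \frac{271630601}{137}$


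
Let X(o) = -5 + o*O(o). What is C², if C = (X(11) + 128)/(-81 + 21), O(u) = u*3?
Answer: 6561/100 ≈ 65.610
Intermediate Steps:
O(u) = 3*u
X(o) = -5 + 3*o² (X(o) = -5 + o*(3*o) = -5 + 3*o²)
C = -81/10 (C = ((-5 + 3*11²) + 128)/(-81 + 21) = ((-5 + 3*121) + 128)/(-60) = ((-5 + 363) + 128)*(-1/60) = (358 + 128)*(-1/60) = 486*(-1/60) = -81/10 ≈ -8.1000)
C² = (-81/10)² = 6561/100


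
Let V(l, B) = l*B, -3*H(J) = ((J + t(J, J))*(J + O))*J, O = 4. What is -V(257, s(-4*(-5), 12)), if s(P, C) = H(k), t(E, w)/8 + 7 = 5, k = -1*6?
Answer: -22616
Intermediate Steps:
k = -6
t(E, w) = -16 (t(E, w) = -56 + 8*5 = -56 + 40 = -16)
H(J) = -J*(-16 + J)*(4 + J)/3 (H(J) = -(J - 16)*(J + 4)*J/3 = -(-16 + J)*(4 + J)*J/3 = -J*(-16 + J)*(4 + J)/3)
s(P, C) = 88 (s(P, C) = (⅓)*(-6)*(64 - 1*(-6)² + 12*(-6)) = (⅓)*(-6)*(64 - 1*36 - 72) = (⅓)*(-6)*(64 - 36 - 72) = (⅓)*(-6)*(-44) = 88)
V(l, B) = B*l
-V(257, s(-4*(-5), 12)) = -88*257 = -1*22616 = -22616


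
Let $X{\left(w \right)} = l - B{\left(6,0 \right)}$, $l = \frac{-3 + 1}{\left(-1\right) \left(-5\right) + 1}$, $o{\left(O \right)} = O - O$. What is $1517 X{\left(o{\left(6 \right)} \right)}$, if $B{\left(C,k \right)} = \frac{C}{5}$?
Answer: $- \frac{34891}{15} \approx -2326.1$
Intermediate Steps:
$o{\left(O \right)} = 0$
$B{\left(C,k \right)} = \frac{C}{5}$ ($B{\left(C,k \right)} = C \frac{1}{5} = \frac{C}{5}$)
$l = - \frac{1}{3}$ ($l = - \frac{2}{5 + 1} = - \frac{2}{6} = \left(-2\right) \frac{1}{6} = - \frac{1}{3} \approx -0.33333$)
$X{\left(w \right)} = - \frac{23}{15}$ ($X{\left(w \right)} = - \frac{1}{3} - \frac{1}{5} \cdot 6 = - \frac{1}{3} - \frac{6}{5} = - \frac{23}{15}$)
$1517 X{\left(o{\left(6 \right)} \right)} = 1517 \left(- \frac{23}{15}\right) = - \frac{34891}{15}$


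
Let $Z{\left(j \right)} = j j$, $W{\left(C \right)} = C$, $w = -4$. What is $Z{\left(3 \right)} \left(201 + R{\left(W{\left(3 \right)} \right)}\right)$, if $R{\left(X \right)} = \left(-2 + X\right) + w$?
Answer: $1782$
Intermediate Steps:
$R{\left(X \right)} = -6 + X$ ($R{\left(X \right)} = \left(-2 + X\right) - 4 = -6 + X$)
$Z{\left(j \right)} = j^{2}$
$Z{\left(3 \right)} \left(201 + R{\left(W{\left(3 \right)} \right)}\right) = 3^{2} \left(201 + \left(-6 + 3\right)\right) = 9 \left(201 - 3\right) = 9 \cdot 198 = 1782$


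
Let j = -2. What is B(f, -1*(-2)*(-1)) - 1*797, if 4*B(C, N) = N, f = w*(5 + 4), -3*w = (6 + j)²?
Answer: -1595/2 ≈ -797.50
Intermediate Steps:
w = -16/3 (w = -(6 - 2)²/3 = -⅓*4² = -⅓*16 = -16/3 ≈ -5.3333)
f = -48 (f = -16*(5 + 4)/3 = -16/3*9 = -48)
B(C, N) = N/4
B(f, -1*(-2)*(-1)) - 1*797 = (-1*(-2)*(-1))/4 - 1*797 = (2*(-1))/4 - 797 = (¼)*(-2) - 797 = -½ - 797 = -1595/2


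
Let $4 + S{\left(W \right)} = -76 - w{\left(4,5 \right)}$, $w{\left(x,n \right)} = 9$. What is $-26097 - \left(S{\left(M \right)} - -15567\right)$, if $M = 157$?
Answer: $-41575$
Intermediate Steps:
$S{\left(W \right)} = -89$ ($S{\left(W \right)} = -4 - 85 = -89$)
$-26097 - \left(S{\left(M \right)} - -15567\right) = -26097 - \left(-89 - -15567\right) = -26097 - \left(-89 + 15567\right) = -26097 - 15478 = -41575$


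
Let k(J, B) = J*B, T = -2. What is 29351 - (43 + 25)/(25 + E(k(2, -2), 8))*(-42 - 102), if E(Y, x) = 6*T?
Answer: 391355/13 ≈ 30104.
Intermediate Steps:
k(J, B) = B*J
E(Y, x) = -12 (E(Y, x) = 6*(-2) = -12)
29351 - (43 + 25)/(25 + E(k(2, -2), 8))*(-42 - 102) = 29351 - (43 + 25)/(25 - 12)*(-42 - 102) = 29351 - 68/13*(-144) = 29351 - 68*(1/13)*(-144) = 29351 - 68*(-144)/13 = 29351 - 1*(-9792/13) = 29351 + 9792/13 = 391355/13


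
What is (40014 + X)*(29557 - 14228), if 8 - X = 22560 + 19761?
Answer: -35241371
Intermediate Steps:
X = -42313 (X = 8 - (22560 + 19761) = 8 - 1*42321 = 8 - 42321 = -42313)
(40014 + X)*(29557 - 14228) = (40014 - 42313)*(29557 - 14228) = -2299*15329 = -35241371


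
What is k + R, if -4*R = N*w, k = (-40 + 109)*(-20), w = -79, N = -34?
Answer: -4103/2 ≈ -2051.5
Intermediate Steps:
k = -1380 (k = 69*(-20) = -1380)
R = -1343/2 (R = -(-17)*(-79)/2 = -¼*2686 = -1343/2 ≈ -671.50)
k + R = -1380 - 1343/2 = -4103/2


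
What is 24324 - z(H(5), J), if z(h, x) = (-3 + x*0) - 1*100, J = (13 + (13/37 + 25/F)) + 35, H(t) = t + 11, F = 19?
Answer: 24427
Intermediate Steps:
H(t) = 11 + t
J = 34916/703 (J = (13 + (13/37 + 25/19)) + 35 = (13 + 1172/703) + 35 = 10311/703 + 35 = 34916/703 ≈ 49.667)
z(h, x) = -103 (z(h, x) = (-3 + 0) - 100 = -3 - 100 = -103)
24324 - z(H(5), J) = 24324 - 1*(-103) = 24324 + 103 = 24427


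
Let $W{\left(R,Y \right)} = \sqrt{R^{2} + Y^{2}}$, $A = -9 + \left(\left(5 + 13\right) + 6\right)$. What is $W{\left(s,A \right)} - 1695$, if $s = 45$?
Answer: $-1695 + 15 \sqrt{10} \approx -1647.6$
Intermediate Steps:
$A = 15$ ($A = -9 + \left(18 + 6\right) = -9 + 24 = 15$)
$W{\left(s,A \right)} - 1695 = \sqrt{45^{2} + 15^{2}} - 1695 = \sqrt{2025 + 225} - 1695 = \sqrt{2250} - 1695 = 15 \sqrt{10} - 1695 = -1695 + 15 \sqrt{10}$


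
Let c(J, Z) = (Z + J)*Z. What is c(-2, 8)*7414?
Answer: 355872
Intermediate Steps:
c(J, Z) = Z*(J + Z) (c(J, Z) = (J + Z)*Z = Z*(J + Z))
c(-2, 8)*7414 = (8*(-2 + 8))*7414 = (8*6)*7414 = 48*7414 = 355872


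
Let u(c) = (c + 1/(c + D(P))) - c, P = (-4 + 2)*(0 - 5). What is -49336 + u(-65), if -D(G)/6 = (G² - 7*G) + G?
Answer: -15047481/305 ≈ -49336.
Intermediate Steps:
P = 10 (P = -2*(-5) = 10)
D(G) = -6*G² + 36*G (D(G) = -6*((G² - 7*G) + G) = -6*(G² - 6*G) = -6*G² + 36*G)
u(c) = 1/(-240 + c) (u(c) = (c + 1/(c + 6*10*(6 - 1*10))) - c = (c + 1/(c + 6*10*(6 - 10))) - c = (c + 1/(c + 6*10*(-4))) - c = (c + 1/(c - 240)) - c = (c + 1/(-240 + c)) - c = 1/(-240 + c))
-49336 + u(-65) = -49336 + 1/(-240 - 65) = -49336 + 1/(-305) = -49336 - 1/305 = -15047481/305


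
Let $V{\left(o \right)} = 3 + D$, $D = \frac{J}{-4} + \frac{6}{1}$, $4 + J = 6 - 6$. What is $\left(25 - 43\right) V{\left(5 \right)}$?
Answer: $-180$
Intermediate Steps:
$J = -4$ ($J = -4 + \left(6 - 6\right) = -4 + 0 = -4$)
$D = 7$ ($D = - \frac{4}{-4} + \frac{6}{1} = \left(-4\right) \left(- \frac{1}{4}\right) + 6 \cdot 1 = 1 + 6 = 7$)
$V{\left(o \right)} = 10$ ($V{\left(o \right)} = 3 + 7 = 10$)
$\left(25 - 43\right) V{\left(5 \right)} = \left(25 - 43\right) 10 = \left(-18\right) 10 = -180$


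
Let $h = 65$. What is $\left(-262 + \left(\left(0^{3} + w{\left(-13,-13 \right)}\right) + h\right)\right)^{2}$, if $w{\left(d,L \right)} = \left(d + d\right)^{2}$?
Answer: $229441$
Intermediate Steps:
$w{\left(d,L \right)} = 4 d^{2}$ ($w{\left(d,L \right)} = \left(2 d\right)^{2} = 4 d^{2}$)
$\left(-262 + \left(\left(0^{3} + w{\left(-13,-13 \right)}\right) + h\right)\right)^{2} = \left(-262 + \left(\left(0^{3} + 4 \left(-13\right)^{2}\right) + 65\right)\right)^{2} = \left(-262 + \left(\left(0 + 4 \cdot 169\right) + 65\right)\right)^{2} = \left(-262 + \left(\left(0 + 676\right) + 65\right)\right)^{2} = \left(-262 + \left(676 + 65\right)\right)^{2} = \left(-262 + 741\right)^{2} = 479^{2} = 229441$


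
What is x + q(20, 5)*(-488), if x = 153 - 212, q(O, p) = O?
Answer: -9819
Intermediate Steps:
x = -59
x + q(20, 5)*(-488) = -59 + 20*(-488) = -59 - 9760 = -9819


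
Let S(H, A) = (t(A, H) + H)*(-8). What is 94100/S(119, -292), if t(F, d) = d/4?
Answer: -9410/119 ≈ -79.076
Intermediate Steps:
t(F, d) = d/4 (t(F, d) = d*(¼) = d/4)
S(H, A) = -10*H (S(H, A) = (H/4 + H)*(-8) = (5*H/4)*(-8) = -10*H)
94100/S(119, -292) = 94100/((-10*119)) = 94100/(-1190) = 94100*(-1/1190) = -9410/119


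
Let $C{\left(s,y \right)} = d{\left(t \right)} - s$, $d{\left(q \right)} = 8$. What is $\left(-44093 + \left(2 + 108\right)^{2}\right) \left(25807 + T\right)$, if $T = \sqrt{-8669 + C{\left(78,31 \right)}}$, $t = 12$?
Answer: $-825643351 - 95979 i \sqrt{971} \approx -8.2564 \cdot 10^{8} - 2.9908 \cdot 10^{6} i$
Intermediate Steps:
$C{\left(s,y \right)} = 8 - s$
$T = 3 i \sqrt{971}$ ($T = \sqrt{-8669 + \left(8 - 78\right)} = \sqrt{-8669 - 70} = \sqrt{-8739} = 3 i \sqrt{971} \approx 93.483 i$)
$\left(-44093 + \left(2 + 108\right)^{2}\right) \left(25807 + T\right) = \left(-44093 + \left(2 + 108\right)^{2}\right) \left(25807 + 3 i \sqrt{971}\right) = \left(-44093 + 110^{2}\right) \left(25807 + 3 i \sqrt{971}\right) = \left(-44093 + 12100\right) \left(25807 + 3 i \sqrt{971}\right) = - 31993 \left(25807 + 3 i \sqrt{971}\right) = -825643351 - 95979 i \sqrt{971}$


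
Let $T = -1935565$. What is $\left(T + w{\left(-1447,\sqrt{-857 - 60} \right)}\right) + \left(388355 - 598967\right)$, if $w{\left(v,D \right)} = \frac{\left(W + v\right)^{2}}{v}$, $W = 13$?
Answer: $- \frac{3107574475}{1447} \approx -2.1476 \cdot 10^{6}$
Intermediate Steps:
$w{\left(v,D \right)} = \frac{\left(13 + v\right)^{2}}{v}$
$\left(T + w{\left(-1447,\sqrt{-857 - 60} \right)}\right) + \left(388355 - 598967\right) = \left(-1935565 + \frac{\left(13 - 1447\right)^{2}}{-1447}\right) + \left(388355 - 598967\right) = \left(-1935565 - \frac{\left(-1434\right)^{2}}{1447}\right) + \left(388355 - 598967\right) = \left(-1935565 - \frac{2056356}{1447}\right) - 210612 = - \frac{2802818911}{1447} - 210612 = - \frac{3107574475}{1447}$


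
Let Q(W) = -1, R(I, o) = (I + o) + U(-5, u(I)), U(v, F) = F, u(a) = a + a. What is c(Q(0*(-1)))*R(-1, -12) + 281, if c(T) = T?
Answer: 296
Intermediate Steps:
u(a) = 2*a
R(I, o) = o + 3*I (R(I, o) = (I + o) + 2*I = o + 3*I)
c(Q(0*(-1)))*R(-1, -12) + 281 = -(-12 + 3*(-1)) + 281 = -(-12 - 3) + 281 = -1*(-15) + 281 = 15 + 281 = 296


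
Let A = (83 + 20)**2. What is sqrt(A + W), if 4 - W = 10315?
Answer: sqrt(298) ≈ 17.263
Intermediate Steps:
W = -10311 (W = 4 - 1*10315 = 4 - 10315 = -10311)
A = 10609 (A = 103**2 = 10609)
sqrt(A + W) = sqrt(10609 - 10311) = sqrt(298)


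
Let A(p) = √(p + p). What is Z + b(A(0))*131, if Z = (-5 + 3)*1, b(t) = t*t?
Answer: -2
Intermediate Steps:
A(p) = √2*√p (A(p) = √(2*p) = √2*√p)
b(t) = t²
Z = -2 (Z = -2*1 = -2)
Z + b(A(0))*131 = -2 + (√2*√0)²*131 = -2 + (√2*0)²*131 = -2 + 0²*131 = -2 + 0*131 = -2 + 0 = -2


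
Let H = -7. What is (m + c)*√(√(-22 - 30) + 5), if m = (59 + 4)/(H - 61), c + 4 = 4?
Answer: -63*√(5 + 2*I*√13)/68 ≈ -2.4314 - 1.2728*I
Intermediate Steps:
c = 0 (c = -4 + 4 = 0)
m = -63/68 (m = (59 + 4)/(-7 - 61) = 63/(-68) = 63*(-1/68) = -63/68 ≈ -0.92647)
(m + c)*√(√(-22 - 30) + 5) = (-63/68 + 0)*√(√(-22 - 30) + 5) = -63*√(√(-52) + 5)/68 = -63*√(2*I*√13 + 5)/68 = -63*√(5 + 2*I*√13)/68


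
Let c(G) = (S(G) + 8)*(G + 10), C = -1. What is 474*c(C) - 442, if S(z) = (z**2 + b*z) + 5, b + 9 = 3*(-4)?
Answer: 148868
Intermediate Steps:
b = -21 (b = -9 + 3*(-4) = -9 - 12 = -21)
S(z) = 5 + z**2 - 21*z (S(z) = (z**2 - 21*z) + 5 = 5 + z**2 - 21*z)
c(G) = (10 + G)*(13 + G**2 - 21*G) (c(G) = ((5 + G**2 - 21*G) + 8)*(G + 10) = (13 + G**2 - 21*G)*(10 + G) = (10 + G)*(13 + G**2 - 21*G))
474*c(C) - 442 = 474*(130 + (-1)**3 - 197*(-1) - 11*(-1)**2) - 442 = 474*(130 - 1 + 197 - 11*1) - 442 = 474*(130 - 1 + 197 - 11) - 442 = 474*315 - 442 = 149310 - 442 = 148868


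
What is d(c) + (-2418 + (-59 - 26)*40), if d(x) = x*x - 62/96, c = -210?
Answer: 1837505/48 ≈ 38281.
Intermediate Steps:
d(x) = -31/48 + x**2 (d(x) = x**2 - 62*1/96 = x**2 - 31/48 = -31/48 + x**2)
d(c) + (-2418 + (-59 - 26)*40) = (-31/48 + (-210)**2) + (-2418 + (-59 - 26)*40) = (-31/48 + 44100) + (-2418 - 85*40) = 2116769/48 + (-2418 - 3400) = 2116769/48 - 5818 = 1837505/48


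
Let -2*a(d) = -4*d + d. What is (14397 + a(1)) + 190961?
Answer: 410719/2 ≈ 2.0536e+5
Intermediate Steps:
a(d) = 3*d/2 (a(d) = -(-4*d + d)/2 = -(-3)*d/2 = 3*d/2)
(14397 + a(1)) + 190961 = (14397 + (3/2)*1) + 190961 = (14397 + 3/2) + 190961 = 28797/2 + 190961 = 410719/2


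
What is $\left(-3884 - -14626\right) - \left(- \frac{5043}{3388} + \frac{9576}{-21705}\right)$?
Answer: $\frac{263357138161}{24512180} \approx 10744.0$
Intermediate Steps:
$\left(-3884 - -14626\right) - \left(- \frac{5043}{3388} + \frac{9576}{-21705}\right) = \left(-3884 + 14626\right) - \left(\left(-5043\right) \frac{1}{3388} + 9576 \left(- \frac{1}{21705}\right)\right) = 10742 - \left(- \frac{5043}{3388} - \frac{3192}{7235}\right) = 10742 - - \frac{47300601}{24512180} = 10742 + \frac{47300601}{24512180} = \frac{263357138161}{24512180}$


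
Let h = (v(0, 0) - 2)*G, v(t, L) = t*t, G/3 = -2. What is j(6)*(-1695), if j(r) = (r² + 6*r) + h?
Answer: -142380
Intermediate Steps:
G = -6 (G = 3*(-2) = -6)
v(t, L) = t²
h = 12 (h = (0² - 2)*(-6) = (0 - 2)*(-6) = -2*(-6) = 12)
j(r) = 12 + r² + 6*r (j(r) = (r² + 6*r) + 12 = 12 + r² + 6*r)
j(6)*(-1695) = (12 + 6² + 6*6)*(-1695) = (12 + 36 + 36)*(-1695) = 84*(-1695) = -142380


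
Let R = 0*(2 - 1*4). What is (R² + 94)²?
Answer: 8836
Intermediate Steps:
R = 0 (R = 0*(2 - 4) = 0*(-2) = 0)
(R² + 94)² = (0² + 94)² = (0 + 94)² = 94² = 8836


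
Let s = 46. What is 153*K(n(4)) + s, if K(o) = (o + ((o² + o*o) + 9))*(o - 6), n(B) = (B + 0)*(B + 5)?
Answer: 12103876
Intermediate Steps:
n(B) = B*(5 + B)
K(o) = (-6 + o)*(9 + o + 2*o²) (K(o) = (o + ((o² + o²) + 9))*(-6 + o) = (o + (2*o² + 9))*(-6 + o) = (o + (9 + 2*o²))*(-6 + o) = (9 + o + 2*o²)*(-6 + o) = (-6 + o)*(9 + o + 2*o²))
153*K(n(4)) + s = 153*(-54 - 11*16*(5 + 4)² + 2*(4*(5 + 4))³ + 3*(4*(5 + 4))) + 46 = 153*(-54 - 11*(4*9)² + 2*(4*9)³ + 3*(4*9)) + 46 = 153*(-54 - 11*36² + 2*36³ + 3*36) + 46 = 153*(-54 - 11*1296 + 2*46656 + 108) + 46 = 153*(-54 - 14256 + 93312 + 108) + 46 = 153*79110 + 46 = 12103830 + 46 = 12103876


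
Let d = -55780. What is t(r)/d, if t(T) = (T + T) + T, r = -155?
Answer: 93/11156 ≈ 0.0083363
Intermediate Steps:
t(T) = 3*T (t(T) = 2*T + T = 3*T)
t(r)/d = (3*(-155))/(-55780) = -465*(-1/55780) = 93/11156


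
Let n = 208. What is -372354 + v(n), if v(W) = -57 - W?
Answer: -372619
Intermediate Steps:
-372354 + v(n) = -372354 + (-57 - 1*208) = -372354 + (-57 - 208) = -372354 - 265 = -372619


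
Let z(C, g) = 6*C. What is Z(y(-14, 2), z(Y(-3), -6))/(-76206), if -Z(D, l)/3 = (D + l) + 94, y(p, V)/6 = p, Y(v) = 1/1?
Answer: 8/12701 ≈ 0.00062987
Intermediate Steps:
Y(v) = 1
y(p, V) = 6*p
Z(D, l) = -282 - 3*D - 3*l (Z(D, l) = -3*((D + l) + 94) = -3*(94 + D + l) = -282 - 3*D - 3*l)
Z(y(-14, 2), z(Y(-3), -6))/(-76206) = (-282 - 18*(-14) - 18)/(-76206) = (-282 - 3*(-84) - 3*6)*(-1/76206) = (-282 + 252 - 18)*(-1/76206) = -48*(-1/76206) = 8/12701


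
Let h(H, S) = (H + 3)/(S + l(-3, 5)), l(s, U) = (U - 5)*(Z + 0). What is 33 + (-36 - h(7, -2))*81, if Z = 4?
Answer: -2478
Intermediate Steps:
l(s, U) = -20 + 4*U (l(s, U) = (U - 5)*(4 + 0) = (-5 + U)*4 = -20 + 4*U)
h(H, S) = (3 + H)/S (h(H, S) = (H + 3)/(S + (-20 + 4*5)) = (3 + H)/(S + (-20 + 20)) = (3 + H)/(S + 0) = (3 + H)/S)
33 + (-36 - h(7, -2))*81 = 33 + (-36 - (3 + 7)/(-2))*81 = 33 + (-36 - (-1)*10/2)*81 = 33 + (-36 - 1*(-5))*81 = 33 + (-36 + 5)*81 = 33 - 31*81 = 33 - 2511 = -2478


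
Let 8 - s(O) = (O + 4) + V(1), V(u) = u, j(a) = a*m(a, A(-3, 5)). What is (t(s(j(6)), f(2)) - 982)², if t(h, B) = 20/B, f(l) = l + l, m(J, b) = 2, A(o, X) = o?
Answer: 954529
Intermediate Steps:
f(l) = 2*l
j(a) = 2*a (j(a) = a*2 = 2*a)
s(O) = 3 - O (s(O) = 8 - ((O + 4) + 1) = 8 - ((4 + O) + 1) = 8 - (5 + O) = 8 + (-5 - O) = 3 - O)
(t(s(j(6)), f(2)) - 982)² = (20/((2*2)) - 982)² = (20/4 - 982)² = (20*(¼) - 982)² = (5 - 982)² = (-977)² = 954529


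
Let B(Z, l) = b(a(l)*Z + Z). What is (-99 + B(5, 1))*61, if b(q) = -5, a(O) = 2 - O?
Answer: -6344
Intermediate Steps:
B(Z, l) = -5
(-99 + B(5, 1))*61 = (-99 - 5)*61 = -104*61 = -6344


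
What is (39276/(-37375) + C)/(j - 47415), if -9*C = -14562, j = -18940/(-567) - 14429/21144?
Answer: -241505215734384/7076949507587375 ≈ -0.034126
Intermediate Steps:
j = 130762039/3996216 (j = -18940*(-1/567) - 14429*1/21144 = 18940/567 - 14429/21144 = 130762039/3996216 ≈ 32.721)
C = 1618 (C = -⅑*(-14562) = 1618)
(39276/(-37375) + C)/(j - 47415) = (39276/(-37375) + 1618)/(130762039/3996216 - 47415) = (39276*(-1/37375) + 1618)/(-189349819601/3996216) = (-39276/37375 + 1618)*(-3996216/189349819601) = (60433474/37375)*(-3996216/189349819601) = -241505215734384/7076949507587375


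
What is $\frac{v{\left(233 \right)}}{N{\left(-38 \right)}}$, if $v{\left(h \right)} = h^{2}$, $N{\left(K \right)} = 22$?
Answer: $\frac{54289}{22} \approx 2467.7$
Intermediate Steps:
$\frac{v{\left(233 \right)}}{N{\left(-38 \right)}} = \frac{233^{2}}{22} = 54289 \cdot \frac{1}{22} = \frac{54289}{22}$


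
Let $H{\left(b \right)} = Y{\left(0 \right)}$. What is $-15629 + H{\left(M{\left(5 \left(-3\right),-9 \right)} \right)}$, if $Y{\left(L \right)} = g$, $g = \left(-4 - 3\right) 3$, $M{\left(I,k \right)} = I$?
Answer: $-15650$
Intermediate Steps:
$g = -21$ ($g = \left(-7\right) 3 = -21$)
$Y{\left(L \right)} = -21$
$H{\left(b \right)} = -21$
$-15629 + H{\left(M{\left(5 \left(-3\right),-9 \right)} \right)} = -15629 - 21 = -15650$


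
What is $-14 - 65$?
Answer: $-79$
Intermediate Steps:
$-14 - 65 = -79$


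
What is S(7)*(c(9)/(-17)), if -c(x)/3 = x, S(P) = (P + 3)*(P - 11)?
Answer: -1080/17 ≈ -63.529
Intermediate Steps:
S(P) = (-11 + P)*(3 + P) (S(P) = (3 + P)*(-11 + P) = (-11 + P)*(3 + P))
c(x) = -3*x
S(7)*(c(9)/(-17)) = (-33 + 7² - 8*7)*(-3*9/(-17)) = (-33 + 49 - 56)*(-27*(-1/17)) = -40*27/17 = -1080/17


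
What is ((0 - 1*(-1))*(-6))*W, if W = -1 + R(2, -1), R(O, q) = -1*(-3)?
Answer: -12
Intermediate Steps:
R(O, q) = 3
W = 2 (W = -1 + 3 = 2)
((0 - 1*(-1))*(-6))*W = ((0 - 1*(-1))*(-6))*2 = ((0 + 1)*(-6))*2 = (1*(-6))*2 = -6*2 = -12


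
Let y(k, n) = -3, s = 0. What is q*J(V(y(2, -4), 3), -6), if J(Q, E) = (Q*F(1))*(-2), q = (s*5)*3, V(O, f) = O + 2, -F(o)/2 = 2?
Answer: 0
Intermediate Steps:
F(o) = -4 (F(o) = -2*2 = -4)
V(O, f) = 2 + O
q = 0 (q = (0*5)*3 = 0*3 = 0)
J(Q, E) = 8*Q (J(Q, E) = (Q*(-4))*(-2) = -4*Q*(-2) = 8*Q)
q*J(V(y(2, -4), 3), -6) = 0*(8*(2 - 3)) = 0*(8*(-1)) = 0*(-8) = 0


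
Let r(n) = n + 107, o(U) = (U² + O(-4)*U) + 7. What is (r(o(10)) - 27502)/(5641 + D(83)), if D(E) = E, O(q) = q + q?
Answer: -6842/1431 ≈ -4.7813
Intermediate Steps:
O(q) = 2*q
o(U) = 7 + U² - 8*U (o(U) = (U² + (2*(-4))*U) + 7 = (U² - 8*U) + 7 = 7 + U² - 8*U)
r(n) = 107 + n
(r(o(10)) - 27502)/(5641 + D(83)) = ((107 + (7 + 10² - 8*10)) - 27502)/(5641 + 83) = ((107 + (7 + 100 - 80)) - 27502)/5724 = ((107 + 27) - 27502)*(1/5724) = (134 - 27502)*(1/5724) = -27368*1/5724 = -6842/1431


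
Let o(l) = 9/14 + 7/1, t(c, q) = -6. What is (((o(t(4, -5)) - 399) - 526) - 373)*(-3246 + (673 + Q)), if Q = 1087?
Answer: 13422295/7 ≈ 1.9175e+6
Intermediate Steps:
o(l) = 107/14 (o(l) = 9*(1/14) + 7*1 = 9/14 + 7 = 107/14)
(((o(t(4, -5)) - 399) - 526) - 373)*(-3246 + (673 + Q)) = (((107/14 - 399) - 526) - 373)*(-3246 + (673 + 1087)) = ((-5479/14 - 526) - 373)*(-3246 + 1760) = (-12843/14 - 373)*(-1486) = -18065/14*(-1486) = 13422295/7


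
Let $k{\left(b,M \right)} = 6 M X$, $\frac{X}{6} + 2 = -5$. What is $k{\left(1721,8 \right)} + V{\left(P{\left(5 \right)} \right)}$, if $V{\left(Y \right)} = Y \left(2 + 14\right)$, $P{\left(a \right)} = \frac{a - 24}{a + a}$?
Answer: $- \frac{10232}{5} \approx -2046.4$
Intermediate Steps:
$X = -42$ ($X = -12 + 6 \left(-5\right) = -12 - 30 = -42$)
$P{\left(a \right)} = \frac{-24 + a}{2 a}$
$k{\left(b,M \right)} = - 252 M$ ($k{\left(b,M \right)} = 6 M \left(-42\right) = - 252 M$)
$V{\left(Y \right)} = 16 Y$ ($V{\left(Y \right)} = Y 16 = 16 Y$)
$k{\left(1721,8 \right)} + V{\left(P{\left(5 \right)} \right)} = \left(-252\right) 8 + 16 \frac{-24 + 5}{2 \cdot 5} = -2016 + 16 \cdot \frac{1}{2} \cdot \frac{1}{5} \left(-19\right) = -2016 + 16 \left(- \frac{19}{10}\right) = -2016 - \frac{152}{5} = - \frac{10232}{5}$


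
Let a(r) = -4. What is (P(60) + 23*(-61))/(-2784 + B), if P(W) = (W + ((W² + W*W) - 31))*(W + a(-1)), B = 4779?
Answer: 403421/1995 ≈ 202.22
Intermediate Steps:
P(W) = (-4 + W)*(-31 + W + 2*W²) (P(W) = (W + ((W² + W*W) - 31))*(W - 4) = (W + ((W² + W²) - 31))*(-4 + W) = (W + (2*W² - 31))*(-4 + W) = (W + (-31 + 2*W²))*(-4 + W) = (-31 + W + 2*W²)*(-4 + W) = (-4 + W)*(-31 + W + 2*W²))
(P(60) + 23*(-61))/(-2784 + B) = ((124 - 35*60 - 7*60² + 2*60³) + 23*(-61))/(-2784 + 4779) = ((124 - 2100 - 7*3600 + 2*216000) - 1403)/1995 = ((124 - 2100 - 25200 + 432000) - 1403)*(1/1995) = (404824 - 1403)*(1/1995) = 403421*(1/1995) = 403421/1995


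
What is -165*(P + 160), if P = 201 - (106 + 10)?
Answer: -40425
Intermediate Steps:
P = 85 (P = 201 - 1*116 = 201 - 116 = 85)
-165*(P + 160) = -165*(85 + 160) = -165*245 = -40425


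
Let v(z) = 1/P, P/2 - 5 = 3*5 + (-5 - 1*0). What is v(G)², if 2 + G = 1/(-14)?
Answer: 1/900 ≈ 0.0011111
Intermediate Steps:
G = -29/14 (G = -2 + 1/(-14) = -2 - 1/14 = -29/14 ≈ -2.0714)
P = 30 (P = 10 + 2*(3*5 + (-5 - 1*0)) = 10 + 2*(15 + (-5 + 0)) = 10 + 2*(15 - 5) = 10 + 2*10 = 10 + 20 = 30)
v(z) = 1/30
v(G)² = (1/30)² = 1/900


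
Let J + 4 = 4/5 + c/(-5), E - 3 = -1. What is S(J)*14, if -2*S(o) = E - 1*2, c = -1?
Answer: 0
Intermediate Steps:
E = 2 (E = 3 - 1 = 2)
J = -3 (J = -4 + (4/5 - 1/(-5)) = -4 + (4*(⅕) - 1*(-⅕)) = -4 + (⅘ + ⅕) = -4 + 1 = -3)
S(o) = 0 (S(o) = -(2 - 1*2)/2 = -(2 - 2)/2 = -½*0 = 0)
S(J)*14 = 0*14 = 0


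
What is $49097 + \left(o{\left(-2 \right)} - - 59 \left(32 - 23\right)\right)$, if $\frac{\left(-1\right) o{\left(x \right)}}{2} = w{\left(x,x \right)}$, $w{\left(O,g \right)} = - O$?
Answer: $49624$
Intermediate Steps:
$o{\left(x \right)} = 2 x$ ($o{\left(x \right)} = - 2 \left(- x\right) = 2 x$)
$49097 + \left(o{\left(-2 \right)} - - 59 \left(32 - 23\right)\right) = 49097 + \left(2 \left(-2\right) - - 59 \left(32 - 23\right)\right) = 49097 - \left(4 - 531\right) = 49097 - -527 = 49097 + \left(-4 + 531\right) = 49097 + 527 = 49624$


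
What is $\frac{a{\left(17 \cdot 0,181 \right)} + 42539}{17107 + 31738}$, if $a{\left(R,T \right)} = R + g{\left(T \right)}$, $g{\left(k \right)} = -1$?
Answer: $\frac{42538}{48845} \approx 0.87088$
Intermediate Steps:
$a{\left(R,T \right)} = -1 + R$ ($a{\left(R,T \right)} = R - 1 = -1 + R$)
$\frac{a{\left(17 \cdot 0,181 \right)} + 42539}{17107 + 31738} = \frac{\left(-1 + 17 \cdot 0\right) + 42539}{17107 + 31738} = \frac{\left(-1 + 0\right) + 42539}{48845} = \left(-1 + 42539\right) \frac{1}{48845} = 42538 \cdot \frac{1}{48845} = \frac{42538}{48845}$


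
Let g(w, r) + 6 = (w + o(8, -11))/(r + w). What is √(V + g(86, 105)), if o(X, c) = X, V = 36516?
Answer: 8*√20811551/191 ≈ 191.08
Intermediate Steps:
g(w, r) = -6 + (8 + w)/(r + w) (g(w, r) = -6 + (w + 8)/(r + w) = -6 + (8 + w)/(r + w))
√(V + g(86, 105)) = √(36516 + (8 - 6*105 - 5*86)/(105 + 86)) = √(36516 + (8 - 630 - 430)/191) = √(36516 + (1/191)*(-1052)) = √(36516 - 1052/191) = √(6973504/191) = 8*√20811551/191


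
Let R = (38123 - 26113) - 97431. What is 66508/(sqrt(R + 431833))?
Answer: 33254*sqrt(86603)/86603 ≈ 113.00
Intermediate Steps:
R = -85421 (R = 12010 - 97431 = -85421)
66508/(sqrt(R + 431833)) = 66508/(sqrt(-85421 + 431833)) = 66508/(sqrt(346412)) = 66508/((2*sqrt(86603))) = 66508*(sqrt(86603)/173206) = 33254*sqrt(86603)/86603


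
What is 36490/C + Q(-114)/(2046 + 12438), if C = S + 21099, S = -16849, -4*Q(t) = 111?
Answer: 4144339/482800 ≈ 8.5840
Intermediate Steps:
Q(t) = -111/4 (Q(t) = -¼*111 = -111/4)
C = 4250 (C = -16849 + 21099 = 4250)
36490/C + Q(-114)/(2046 + 12438) = 36490/4250 - 111/(4*(2046 + 12438)) = 36490*(1/4250) - 111/4/14484 = 3649/425 - 111/4*1/14484 = 3649/425 - 37/19312 = 4144339/482800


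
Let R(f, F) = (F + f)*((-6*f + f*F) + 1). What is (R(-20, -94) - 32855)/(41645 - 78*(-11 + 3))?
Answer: -260969/42269 ≈ -6.1740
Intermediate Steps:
R(f, F) = (F + f)*(1 - 6*f + F*f) (R(f, F) = (F + f)*((-6*f + F*f) + 1) = (F + f)*(1 - 6*f + F*f))
(R(-20, -94) - 32855)/(41645 - 78*(-11 + 3)) = ((-94 - 20 - 6*(-20)² - 94*(-20)² - 20*(-94)² - 6*(-94)*(-20)) - 32855)/(41645 - 78*(-11 + 3)) = ((-94 - 20 - 6*400 - 94*400 - 20*8836 - 11280) - 32855)/(41645 - 78*(-8)) = ((-94 - 20 - 2400 - 37600 - 176720 - 11280) - 32855)/(41645 + 624) = (-228114 - 32855)/42269 = -260969*1/42269 = -260969/42269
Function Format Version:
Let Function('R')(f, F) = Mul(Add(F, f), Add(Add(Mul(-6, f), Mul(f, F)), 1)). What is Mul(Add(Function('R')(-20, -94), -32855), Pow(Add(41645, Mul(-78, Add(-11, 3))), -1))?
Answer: Rational(-260969, 42269) ≈ -6.1740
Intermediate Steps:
Function('R')(f, F) = Mul(Add(F, f), Add(1, Mul(-6, f), Mul(F, f))) (Function('R')(f, F) = Mul(Add(F, f), Add(Add(Mul(-6, f), Mul(F, f)), 1)) = Mul(Add(F, f), Add(1, Mul(-6, f), Mul(F, f))))
Mul(Add(Function('R')(-20, -94), -32855), Pow(Add(41645, Mul(-78, Add(-11, 3))), -1)) = Mul(Add(Add(-94, -20, Mul(-6, Pow(-20, 2)), Mul(-94, Pow(-20, 2)), Mul(-20, Pow(-94, 2)), Mul(-6, -94, -20)), -32855), Pow(Add(41645, Mul(-78, Add(-11, 3))), -1)) = Mul(Add(Add(-94, -20, Mul(-6, 400), Mul(-94, 400), Mul(-20, 8836), -11280), -32855), Pow(Add(41645, Mul(-78, -8)), -1)) = Mul(Add(Add(-94, -20, -2400, -37600, -176720, -11280), -32855), Pow(Add(41645, 624), -1)) = Mul(Add(-228114, -32855), Pow(42269, -1)) = Mul(-260969, Rational(1, 42269)) = Rational(-260969, 42269)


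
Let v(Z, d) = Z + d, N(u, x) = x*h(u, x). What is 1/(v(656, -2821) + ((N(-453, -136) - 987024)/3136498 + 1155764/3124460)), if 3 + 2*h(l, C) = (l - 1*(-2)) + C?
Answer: -1224982817635/2652004489204446 ≈ -0.00046191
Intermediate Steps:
h(l, C) = -1/2 + C/2 + l/2 (h(l, C) = -3/2 + ((l - 1*(-2)) + C)/2 = -3/2 + ((l + 2) + C)/2 = -3/2 + ((2 + l) + C)/2 = -3/2 + (2 + C + l)/2 = -3/2 + (1 + C/2 + l/2) = -1/2 + C/2 + l/2)
N(u, x) = x*(-1/2 + u/2 + x/2) (N(u, x) = x*(-1/2 + x/2 + u/2) = x*(-1/2 + u/2 + x/2))
1/(v(656, -2821) + ((N(-453, -136) - 987024)/3136498 + 1155764/3124460)) = 1/((656 - 2821) + (((1/2)*(-136)*(-1 - 453 - 136) - 987024)/3136498 + 1155764/3124460)) = 1/(-2165 + (((1/2)*(-136)*(-590) - 987024)*(1/3136498) + 1155764*(1/3124460))) = 1/(-2165 + ((40120 - 987024)*(1/3136498) + 288941/781115)) = 1/(-2165 + (-946904*1/3136498 + 288941/781115)) = 1/(-2165 + (-473452/1568249 + 288941/781115)) = 1/(-2165 + 83310975329/1224982817635) = 1/(-2652004489204446/1224982817635) = -1224982817635/2652004489204446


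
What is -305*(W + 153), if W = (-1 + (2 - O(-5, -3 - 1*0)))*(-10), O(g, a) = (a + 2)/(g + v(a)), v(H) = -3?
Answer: -175985/4 ≈ -43996.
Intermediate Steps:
O(g, a) = (2 + a)/(-3 + g) (O(g, a) = (a + 2)/(g - 3) = (2 + a)/(-3 + g))
W = -35/4 (W = (-1 + (2 - (2 + (-3 - 1*0))/(-3 - 5)))*(-10) = (-1 + (2 - (2 + (-3 + 0))/(-8)))*(-10) = (-1 + (2 - (-1)*(2 - 3)/8))*(-10) = (-1 + (2 - (-1)*(-1)/8))*(-10) = (-1 + (2 - 1*⅛))*(-10) = (-1 + (2 - ⅛))*(-10) = (-1 + 15/8)*(-10) = (7/8)*(-10) = -35/4 ≈ -8.7500)
-305*(W + 153) = -305*(-35/4 + 153) = -305*577/4 = -175985/4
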